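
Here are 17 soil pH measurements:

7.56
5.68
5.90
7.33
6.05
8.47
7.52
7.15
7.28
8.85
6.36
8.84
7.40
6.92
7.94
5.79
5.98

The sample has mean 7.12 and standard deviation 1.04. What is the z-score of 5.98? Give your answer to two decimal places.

-1.10

z = (5.98 − 7.12) / 1.04 = -1.10.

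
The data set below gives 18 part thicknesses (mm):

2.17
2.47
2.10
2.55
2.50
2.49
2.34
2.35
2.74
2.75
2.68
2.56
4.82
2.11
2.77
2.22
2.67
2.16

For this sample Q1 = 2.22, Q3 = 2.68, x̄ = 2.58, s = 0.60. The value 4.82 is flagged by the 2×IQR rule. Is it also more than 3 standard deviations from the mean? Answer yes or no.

yes

z = (4.82 − 2.58) / 0.60 = 3.73.
|z| = 3.73 > 3.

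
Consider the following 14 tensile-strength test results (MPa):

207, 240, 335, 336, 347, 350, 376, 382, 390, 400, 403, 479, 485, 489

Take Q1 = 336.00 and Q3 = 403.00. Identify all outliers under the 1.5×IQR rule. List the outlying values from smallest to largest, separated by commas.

IQR = Q3 − Q1 = 403.00 − 336.00 = 67.00.
Lower fence = Q1 − 1.5·IQR = 336.00 − 100.50 = 235.50.
Upper fence = Q3 + 1.5·IQR = 403.00 + 100.50 = 503.50.
207 < 235.50 → outlier.
All remaining values lie within [235.50, 503.50].

207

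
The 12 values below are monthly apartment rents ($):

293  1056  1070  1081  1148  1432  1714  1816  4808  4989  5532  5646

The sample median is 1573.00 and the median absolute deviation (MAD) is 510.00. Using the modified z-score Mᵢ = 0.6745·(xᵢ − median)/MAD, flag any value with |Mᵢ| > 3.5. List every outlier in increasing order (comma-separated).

4808, 4989, 5532, 5646

|Mᵢ| > 3.5 ⇔ |xᵢ − 1573.00| > 3.5·510.00/0.6745 = 2646.40.
So outliers lie outside [-1073.40, 4219.40].
4808: M = 4.28 → outlier.
4989: M = 4.52 → outlier.
5532: M = 5.24 → outlier.
5646: M = 5.39 → outlier.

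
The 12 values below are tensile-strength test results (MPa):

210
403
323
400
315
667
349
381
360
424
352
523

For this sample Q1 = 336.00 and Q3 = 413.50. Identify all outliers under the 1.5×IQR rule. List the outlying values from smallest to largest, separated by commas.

210, 667

IQR = Q3 − Q1 = 413.50 − 336.00 = 77.50.
Lower fence = Q1 − 1.5·IQR = 336.00 − 116.25 = 219.75.
Upper fence = Q3 + 1.5·IQR = 413.50 + 116.25 = 529.75.
210 < 219.75 → outlier.
667 > 529.75 → outlier.
All remaining values lie within [219.75, 529.75].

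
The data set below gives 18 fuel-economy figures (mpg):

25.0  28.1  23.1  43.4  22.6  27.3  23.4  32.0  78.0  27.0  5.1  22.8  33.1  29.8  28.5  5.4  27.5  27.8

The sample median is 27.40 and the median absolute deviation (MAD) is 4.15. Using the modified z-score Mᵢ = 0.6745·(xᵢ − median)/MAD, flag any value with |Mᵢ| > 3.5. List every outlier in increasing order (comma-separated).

5.1, 5.4, 78.0

|Mᵢ| > 3.5 ⇔ |xᵢ − 27.40| > 3.5·4.15/0.6745 = 21.53.
So outliers lie outside [5.87, 48.93].
5.1: M = -3.62 → outlier.
5.4: M = -3.58 → outlier.
78.0: M = 8.22 → outlier.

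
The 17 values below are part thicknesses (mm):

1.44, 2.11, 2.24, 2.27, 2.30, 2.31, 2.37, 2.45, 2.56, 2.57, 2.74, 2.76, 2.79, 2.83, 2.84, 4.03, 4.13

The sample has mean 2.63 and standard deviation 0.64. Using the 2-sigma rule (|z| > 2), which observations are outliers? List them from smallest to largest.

Cutoffs at x̄ ± 2s: 2.63 ± 2·0.64 = [1.35, 3.91].
4.03: z = 2.19, |z| > 2 → outlier.
4.13: z = 2.34, |z| > 2 → outlier.
Every other value lies within [1.35, 3.91].

4.03, 4.13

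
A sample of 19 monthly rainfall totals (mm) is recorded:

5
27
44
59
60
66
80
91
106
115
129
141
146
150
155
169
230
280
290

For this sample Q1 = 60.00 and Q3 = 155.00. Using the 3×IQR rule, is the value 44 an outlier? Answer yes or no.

no

IQR = Q3 − Q1 = 155.00 − 60.00 = 95.00.
Lower fence = Q1 − 3·IQR = 60.00 − 285.00 = -225.00.
Upper fence = Q3 + 3·IQR = 155.00 + 285.00 = 440.00.
44 lies within [-225.00, 440.00].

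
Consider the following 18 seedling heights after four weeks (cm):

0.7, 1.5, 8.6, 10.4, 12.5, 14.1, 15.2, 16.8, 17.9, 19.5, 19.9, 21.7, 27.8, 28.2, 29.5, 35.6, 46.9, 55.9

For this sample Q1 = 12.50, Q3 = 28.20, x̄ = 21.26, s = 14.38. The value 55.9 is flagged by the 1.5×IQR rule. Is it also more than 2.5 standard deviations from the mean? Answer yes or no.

no

z = (55.9 − 21.26) / 14.38 = 2.41.
|z| = 2.41 ≤ 2.5.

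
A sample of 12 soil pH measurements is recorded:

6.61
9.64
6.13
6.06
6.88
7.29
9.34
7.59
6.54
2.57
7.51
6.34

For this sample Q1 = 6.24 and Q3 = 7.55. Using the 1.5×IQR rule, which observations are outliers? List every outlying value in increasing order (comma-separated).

2.57, 9.64

IQR = Q3 − Q1 = 7.55 − 6.24 = 1.31.
Lower fence = Q1 − 1.5·IQR = 6.24 − 1.965 = 4.275.
Upper fence = Q3 + 1.5·IQR = 7.55 + 1.965 = 9.515.
2.57 < 4.275 → outlier.
9.64 > 9.515 → outlier.
All remaining values lie within [4.275, 9.515].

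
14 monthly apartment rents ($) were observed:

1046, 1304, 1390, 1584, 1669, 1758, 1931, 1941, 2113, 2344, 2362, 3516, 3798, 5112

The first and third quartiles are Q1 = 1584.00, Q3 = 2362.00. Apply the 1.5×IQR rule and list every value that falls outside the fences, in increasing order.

IQR = Q3 − Q1 = 2362.00 − 1584.00 = 778.00.
Lower fence = Q1 − 1.5·IQR = 1584.00 − 1167.00 = 417.00.
Upper fence = Q3 + 1.5·IQR = 2362.00 + 1167.00 = 3529.00.
3798 > 3529.00 → outlier.
5112 > 3529.00 → outlier.
All remaining values lie within [417.00, 3529.00].

3798, 5112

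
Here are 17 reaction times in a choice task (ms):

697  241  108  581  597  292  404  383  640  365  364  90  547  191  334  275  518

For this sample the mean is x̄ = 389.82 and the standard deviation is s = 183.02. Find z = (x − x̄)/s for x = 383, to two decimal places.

z = (383 − 389.82) / 183.02 = -0.04.

-0.04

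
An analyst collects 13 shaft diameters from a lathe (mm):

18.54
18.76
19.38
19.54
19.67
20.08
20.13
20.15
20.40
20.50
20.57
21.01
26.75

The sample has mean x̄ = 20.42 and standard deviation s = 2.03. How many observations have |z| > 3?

1

Cutoffs: x̄ ± 3s = [14.33, 26.51].
Outside the cutoffs: 26.75.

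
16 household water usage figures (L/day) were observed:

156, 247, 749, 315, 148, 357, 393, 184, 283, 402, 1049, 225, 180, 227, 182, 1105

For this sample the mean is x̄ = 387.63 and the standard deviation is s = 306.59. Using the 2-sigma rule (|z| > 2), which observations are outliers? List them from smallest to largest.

1049, 1105

Cutoffs at x̄ ± 2s: 387.63 ± 2·306.59 = [-225.55, 1000.81].
1049: z = 2.16, |z| > 2 → outlier.
1105: z = 2.34, |z| > 2 → outlier.
Every other value lies within [-225.55, 1000.81].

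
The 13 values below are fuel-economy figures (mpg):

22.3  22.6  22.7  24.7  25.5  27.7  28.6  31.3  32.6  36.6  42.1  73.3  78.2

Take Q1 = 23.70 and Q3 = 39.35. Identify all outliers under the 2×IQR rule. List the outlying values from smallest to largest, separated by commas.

IQR = Q3 − Q1 = 39.35 − 23.70 = 15.65.
Lower fence = Q1 − 2·IQR = 23.70 − 31.30 = -7.60.
Upper fence = Q3 + 2·IQR = 39.35 + 31.30 = 70.65.
73.3 > 70.65 → outlier.
78.2 > 70.65 → outlier.
All remaining values lie within [-7.60, 70.65].

73.3, 78.2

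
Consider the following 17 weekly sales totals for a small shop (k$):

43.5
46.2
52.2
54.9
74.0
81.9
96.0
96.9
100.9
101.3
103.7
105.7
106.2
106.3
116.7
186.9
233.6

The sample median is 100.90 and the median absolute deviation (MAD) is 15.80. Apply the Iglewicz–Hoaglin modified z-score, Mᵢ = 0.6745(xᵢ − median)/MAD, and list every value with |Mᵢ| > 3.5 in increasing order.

186.9, 233.6

|Mᵢ| > 3.5 ⇔ |xᵢ − 100.90| > 3.5·15.80/0.6745 = 81.99.
So outliers lie outside [18.91, 182.89].
186.9: M = 3.67 → outlier.
233.6: M = 5.66 → outlier.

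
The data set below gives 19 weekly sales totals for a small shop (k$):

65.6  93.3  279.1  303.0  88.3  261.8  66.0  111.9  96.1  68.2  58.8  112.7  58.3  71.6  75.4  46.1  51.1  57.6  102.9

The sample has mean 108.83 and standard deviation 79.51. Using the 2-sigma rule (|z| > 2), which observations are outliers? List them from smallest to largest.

279.1, 303.0

Cutoffs at x̄ ± 2s: 108.83 ± 2·79.51 = [-50.19, 267.85].
279.1: z = 2.14, |z| > 2 → outlier.
303.0: z = 2.44, |z| > 2 → outlier.
Every other value lies within [-50.19, 267.85].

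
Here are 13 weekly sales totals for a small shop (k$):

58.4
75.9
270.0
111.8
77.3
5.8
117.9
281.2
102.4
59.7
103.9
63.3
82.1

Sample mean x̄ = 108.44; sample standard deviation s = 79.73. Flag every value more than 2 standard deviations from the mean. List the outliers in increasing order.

270.0, 281.2

Cutoffs at x̄ ± 2s: 108.44 ± 2·79.73 = [-51.02, 267.90].
270.0: z = 2.03, |z| > 2 → outlier.
281.2: z = 2.17, |z| > 2 → outlier.
Every other value lies within [-51.02, 267.90].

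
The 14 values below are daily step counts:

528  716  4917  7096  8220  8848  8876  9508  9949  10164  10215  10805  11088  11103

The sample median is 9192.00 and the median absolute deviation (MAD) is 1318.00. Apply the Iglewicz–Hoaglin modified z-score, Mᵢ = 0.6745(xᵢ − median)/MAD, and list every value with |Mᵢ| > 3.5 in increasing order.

|Mᵢ| > 3.5 ⇔ |xᵢ − 9192.00| > 3.5·1318.00/0.6745 = 6839.14.
So outliers lie outside [2352.86, 16031.14].
528: M = -4.43 → outlier.
716: M = -4.34 → outlier.

528, 716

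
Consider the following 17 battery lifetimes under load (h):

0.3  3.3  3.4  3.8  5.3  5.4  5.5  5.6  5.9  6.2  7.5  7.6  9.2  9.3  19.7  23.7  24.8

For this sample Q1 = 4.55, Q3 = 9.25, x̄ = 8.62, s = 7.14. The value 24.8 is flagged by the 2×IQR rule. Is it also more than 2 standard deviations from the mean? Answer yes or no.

z = (24.8 − 8.62) / 7.14 = 2.27.
|z| = 2.27 > 2.

yes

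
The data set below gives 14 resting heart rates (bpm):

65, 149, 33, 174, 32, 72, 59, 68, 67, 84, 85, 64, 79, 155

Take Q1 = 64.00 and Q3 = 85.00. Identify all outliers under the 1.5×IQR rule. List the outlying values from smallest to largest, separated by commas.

32, 149, 155, 174

IQR = Q3 − Q1 = 85.00 − 64.00 = 21.00.
Lower fence = Q1 − 1.5·IQR = 64.00 − 31.50 = 32.50.
Upper fence = Q3 + 1.5·IQR = 85.00 + 31.50 = 116.50.
32 < 32.50 → outlier.
149 > 116.50 → outlier.
155 > 116.50 → outlier.
174 > 116.50 → outlier.
All remaining values lie within [32.50, 116.50].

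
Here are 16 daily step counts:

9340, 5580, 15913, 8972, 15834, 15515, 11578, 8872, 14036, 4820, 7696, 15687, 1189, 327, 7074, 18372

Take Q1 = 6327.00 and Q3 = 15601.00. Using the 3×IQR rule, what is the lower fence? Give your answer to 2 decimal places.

IQR = Q3 − Q1 = 15601.00 − 6327.00 = 9274.00.
Lower fence = Q1 − 3·IQR = 6327.00 − 27822.00 = -21495.00.
Upper fence = Q3 + 3·IQR = 15601.00 + 27822.00 = 43423.00.

-21495.00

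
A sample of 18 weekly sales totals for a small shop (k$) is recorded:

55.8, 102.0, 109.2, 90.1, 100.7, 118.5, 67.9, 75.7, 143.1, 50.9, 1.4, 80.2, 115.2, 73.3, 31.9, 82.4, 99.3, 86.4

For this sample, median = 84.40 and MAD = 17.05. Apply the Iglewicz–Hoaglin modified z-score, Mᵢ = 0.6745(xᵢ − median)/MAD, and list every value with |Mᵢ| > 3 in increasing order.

1.4

|Mᵢ| > 3 ⇔ |xᵢ − 84.40| > 3·17.05/0.6745 = 75.83.
So outliers lie outside [8.57, 160.23].
1.4: M = -3.28 → outlier.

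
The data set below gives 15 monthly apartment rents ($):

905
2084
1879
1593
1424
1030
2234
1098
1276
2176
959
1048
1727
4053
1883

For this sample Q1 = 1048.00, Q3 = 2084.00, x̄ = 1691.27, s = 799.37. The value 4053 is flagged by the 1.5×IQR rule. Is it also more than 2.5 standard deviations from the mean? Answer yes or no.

yes

z = (4053 − 1691.27) / 799.37 = 2.95.
|z| = 2.95 > 2.5.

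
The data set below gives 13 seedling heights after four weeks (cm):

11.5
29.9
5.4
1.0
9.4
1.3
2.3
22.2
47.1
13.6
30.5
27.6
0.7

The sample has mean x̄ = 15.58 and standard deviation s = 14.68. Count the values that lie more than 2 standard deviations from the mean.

Cutoffs: x̄ ± 2s = [-13.78, 44.94].
Outside the cutoffs: 47.1.

1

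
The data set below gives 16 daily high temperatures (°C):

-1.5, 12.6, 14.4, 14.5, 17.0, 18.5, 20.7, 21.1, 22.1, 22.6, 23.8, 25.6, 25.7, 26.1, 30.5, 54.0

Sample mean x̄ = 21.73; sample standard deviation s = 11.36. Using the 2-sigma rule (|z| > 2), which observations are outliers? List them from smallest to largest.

Cutoffs at x̄ ± 2s: 21.73 ± 2·11.36 = [-0.99, 44.45].
-1.5: z = -2.04, |z| > 2 → outlier.
54.0: z = 2.84, |z| > 2 → outlier.
Every other value lies within [-0.99, 44.45].

-1.5, 54.0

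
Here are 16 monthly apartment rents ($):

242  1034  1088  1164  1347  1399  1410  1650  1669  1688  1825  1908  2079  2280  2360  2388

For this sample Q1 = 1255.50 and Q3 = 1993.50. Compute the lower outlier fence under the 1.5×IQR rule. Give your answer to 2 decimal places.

IQR = Q3 − Q1 = 1993.50 − 1255.50 = 738.00.
Lower fence = Q1 − 1.5·IQR = 1255.50 − 1107.00 = 148.50.
Upper fence = Q3 + 1.5·IQR = 1993.50 + 1107.00 = 3100.50.

148.50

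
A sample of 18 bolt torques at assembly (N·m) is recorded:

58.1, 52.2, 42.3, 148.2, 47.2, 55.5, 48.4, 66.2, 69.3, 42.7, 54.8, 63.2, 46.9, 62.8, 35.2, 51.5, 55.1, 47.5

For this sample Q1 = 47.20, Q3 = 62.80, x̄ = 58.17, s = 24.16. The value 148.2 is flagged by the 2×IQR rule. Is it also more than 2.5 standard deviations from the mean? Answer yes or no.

z = (148.2 − 58.17) / 24.16 = 3.73.
|z| = 3.73 > 2.5.

yes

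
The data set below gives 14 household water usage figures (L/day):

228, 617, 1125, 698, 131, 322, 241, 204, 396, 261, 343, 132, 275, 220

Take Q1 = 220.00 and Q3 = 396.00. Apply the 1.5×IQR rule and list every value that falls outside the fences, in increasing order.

IQR = Q3 − Q1 = 396.00 − 220.00 = 176.00.
Lower fence = Q1 − 1.5·IQR = 220.00 − 264.00 = -44.00.
Upper fence = Q3 + 1.5·IQR = 396.00 + 264.00 = 660.00.
698 > 660.00 → outlier.
1125 > 660.00 → outlier.
All remaining values lie within [-44.00, 660.00].

698, 1125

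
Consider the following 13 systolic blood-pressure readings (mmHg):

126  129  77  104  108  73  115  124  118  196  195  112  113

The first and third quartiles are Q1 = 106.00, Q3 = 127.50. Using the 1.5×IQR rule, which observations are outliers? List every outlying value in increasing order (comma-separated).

IQR = Q3 − Q1 = 127.50 − 106.00 = 21.50.
Lower fence = Q1 − 1.5·IQR = 106.00 − 32.25 = 73.75.
Upper fence = Q3 + 1.5·IQR = 127.50 + 32.25 = 159.75.
73 < 73.75 → outlier.
195 > 159.75 → outlier.
196 > 159.75 → outlier.
All remaining values lie within [73.75, 159.75].

73, 195, 196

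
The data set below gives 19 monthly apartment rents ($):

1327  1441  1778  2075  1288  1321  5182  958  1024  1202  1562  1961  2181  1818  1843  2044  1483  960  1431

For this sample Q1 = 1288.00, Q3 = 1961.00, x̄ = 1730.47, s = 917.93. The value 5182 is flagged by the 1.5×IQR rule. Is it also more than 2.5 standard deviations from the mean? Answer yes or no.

yes

z = (5182 − 1730.47) / 917.93 = 3.76.
|z| = 3.76 > 2.5.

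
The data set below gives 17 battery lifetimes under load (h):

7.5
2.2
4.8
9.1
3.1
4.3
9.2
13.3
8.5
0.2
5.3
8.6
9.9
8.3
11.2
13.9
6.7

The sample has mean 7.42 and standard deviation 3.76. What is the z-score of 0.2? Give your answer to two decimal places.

-1.92

z = (0.2 − 7.42) / 3.76 = -1.92.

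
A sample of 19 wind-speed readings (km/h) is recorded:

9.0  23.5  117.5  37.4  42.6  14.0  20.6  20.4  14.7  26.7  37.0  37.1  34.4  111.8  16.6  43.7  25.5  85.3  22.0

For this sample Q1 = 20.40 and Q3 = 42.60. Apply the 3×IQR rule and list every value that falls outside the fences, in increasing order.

IQR = Q3 − Q1 = 42.60 − 20.40 = 22.20.
Lower fence = Q1 − 3·IQR = 20.40 − 66.60 = -46.20.
Upper fence = Q3 + 3·IQR = 42.60 + 66.60 = 109.20.
111.8 > 109.20 → outlier.
117.5 > 109.20 → outlier.
All remaining values lie within [-46.20, 109.20].

111.8, 117.5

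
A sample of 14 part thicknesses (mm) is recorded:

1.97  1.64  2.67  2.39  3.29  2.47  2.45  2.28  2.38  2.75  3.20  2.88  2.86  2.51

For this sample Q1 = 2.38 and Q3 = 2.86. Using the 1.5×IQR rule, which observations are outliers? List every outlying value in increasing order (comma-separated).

1.64

IQR = Q3 − Q1 = 2.86 − 2.38 = 0.48.
Lower fence = Q1 − 1.5·IQR = 2.38 − 0.72 = 1.66.
Upper fence = Q3 + 1.5·IQR = 2.86 + 0.72 = 3.58.
1.64 < 1.66 → outlier.
All remaining values lie within [1.66, 3.58].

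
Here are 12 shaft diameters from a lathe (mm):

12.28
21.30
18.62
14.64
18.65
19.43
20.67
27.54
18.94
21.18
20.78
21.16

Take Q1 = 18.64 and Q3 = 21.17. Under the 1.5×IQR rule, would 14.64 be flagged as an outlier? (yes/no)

IQR = Q3 − Q1 = 21.17 − 18.64 = 2.53.
Lower fence = Q1 − 1.5·IQR = 18.64 − 3.795 = 14.845.
Upper fence = Q3 + 1.5·IQR = 21.17 + 3.795 = 24.965.
14.64 lies below the lower fence.

yes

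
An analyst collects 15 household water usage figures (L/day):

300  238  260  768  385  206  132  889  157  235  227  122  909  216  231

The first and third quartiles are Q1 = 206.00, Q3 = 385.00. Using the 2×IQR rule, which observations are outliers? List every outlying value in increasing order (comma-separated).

768, 889, 909

IQR = Q3 − Q1 = 385.00 − 206.00 = 179.00.
Lower fence = Q1 − 2·IQR = 206.00 − 358.00 = -152.00.
Upper fence = Q3 + 2·IQR = 385.00 + 358.00 = 743.00.
768 > 743.00 → outlier.
889 > 743.00 → outlier.
909 > 743.00 → outlier.
All remaining values lie within [-152.00, 743.00].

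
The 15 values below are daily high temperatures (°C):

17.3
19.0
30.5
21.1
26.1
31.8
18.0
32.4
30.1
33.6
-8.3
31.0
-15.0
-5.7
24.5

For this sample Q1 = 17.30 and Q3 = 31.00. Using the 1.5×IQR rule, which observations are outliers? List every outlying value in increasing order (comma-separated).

IQR = Q3 − Q1 = 31.00 − 17.30 = 13.70.
Lower fence = Q1 − 1.5·IQR = 17.30 − 20.55 = -3.25.
Upper fence = Q3 + 1.5·IQR = 31.00 + 20.55 = 51.55.
-15.0 < -3.25 → outlier.
-8.3 < -3.25 → outlier.
-5.7 < -3.25 → outlier.
All remaining values lie within [-3.25, 51.55].

-15.0, -8.3, -5.7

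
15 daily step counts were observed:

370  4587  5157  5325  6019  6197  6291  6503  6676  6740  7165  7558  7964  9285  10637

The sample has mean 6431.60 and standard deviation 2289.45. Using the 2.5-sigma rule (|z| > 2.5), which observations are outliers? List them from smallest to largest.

370

Cutoffs at x̄ ± 2.5s: 6431.60 ± 2.5·2289.45 = [707.975, 12155.225].
370: z = -2.65, |z| > 2.5 → outlier.
Every other value lies within [707.975, 12155.225].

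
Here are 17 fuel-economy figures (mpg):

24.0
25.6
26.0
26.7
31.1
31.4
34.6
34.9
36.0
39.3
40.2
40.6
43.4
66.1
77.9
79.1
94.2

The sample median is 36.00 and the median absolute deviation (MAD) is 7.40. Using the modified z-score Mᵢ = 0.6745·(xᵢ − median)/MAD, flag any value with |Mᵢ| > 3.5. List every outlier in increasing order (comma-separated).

77.9, 79.1, 94.2

|Mᵢ| > 3.5 ⇔ |xᵢ − 36.00| > 3.5·7.40/0.6745 = 38.40.
So outliers lie outside [-2.40, 74.40].
77.9: M = 3.82 → outlier.
79.1: M = 3.93 → outlier.
94.2: M = 5.30 → outlier.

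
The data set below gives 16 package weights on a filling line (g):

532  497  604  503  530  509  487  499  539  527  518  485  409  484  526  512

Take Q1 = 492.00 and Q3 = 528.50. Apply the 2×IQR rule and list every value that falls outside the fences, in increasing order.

IQR = Q3 − Q1 = 528.50 − 492.00 = 36.50.
Lower fence = Q1 − 2·IQR = 492.00 − 73.00 = 419.00.
Upper fence = Q3 + 2·IQR = 528.50 + 73.00 = 601.50.
409 < 419.00 → outlier.
604 > 601.50 → outlier.
All remaining values lie within [419.00, 601.50].

409, 604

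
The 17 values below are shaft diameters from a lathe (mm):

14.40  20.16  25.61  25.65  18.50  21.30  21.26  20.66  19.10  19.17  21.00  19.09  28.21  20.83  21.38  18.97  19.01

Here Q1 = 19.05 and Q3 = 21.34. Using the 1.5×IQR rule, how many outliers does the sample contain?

IQR = 2.29; fences at 19.05 − 3.435 = 15.615 and 21.34 + 3.435 = 24.775.
Outside the cutoffs: 14.40, 25.61, 25.65, 28.21.

4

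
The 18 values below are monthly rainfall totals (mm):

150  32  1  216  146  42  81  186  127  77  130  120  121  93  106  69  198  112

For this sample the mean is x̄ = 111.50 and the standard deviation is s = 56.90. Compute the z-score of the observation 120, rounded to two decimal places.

0.15

z = (120 − 111.50) / 56.90 = 0.15.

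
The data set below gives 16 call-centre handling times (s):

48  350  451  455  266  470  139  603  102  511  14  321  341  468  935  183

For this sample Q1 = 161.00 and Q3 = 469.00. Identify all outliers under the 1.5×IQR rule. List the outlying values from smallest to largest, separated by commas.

IQR = Q3 − Q1 = 469.00 − 161.00 = 308.00.
Lower fence = Q1 − 1.5·IQR = 161.00 − 462.00 = -301.00.
Upper fence = Q3 + 1.5·IQR = 469.00 + 462.00 = 931.00.
935 > 931.00 → outlier.
All remaining values lie within [-301.00, 931.00].

935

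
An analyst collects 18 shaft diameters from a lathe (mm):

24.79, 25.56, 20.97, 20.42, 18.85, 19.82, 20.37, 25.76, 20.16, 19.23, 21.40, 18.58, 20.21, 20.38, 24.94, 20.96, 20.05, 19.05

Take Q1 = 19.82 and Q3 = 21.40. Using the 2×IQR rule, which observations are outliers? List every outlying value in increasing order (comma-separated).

IQR = Q3 − Q1 = 21.40 − 19.82 = 1.58.
Lower fence = Q1 − 2·IQR = 19.82 − 3.16 = 16.66.
Upper fence = Q3 + 2·IQR = 21.40 + 3.16 = 24.56.
24.79 > 24.56 → outlier.
24.94 > 24.56 → outlier.
25.56 > 24.56 → outlier.
25.76 > 24.56 → outlier.
All remaining values lie within [16.66, 24.56].

24.79, 24.94, 25.56, 25.76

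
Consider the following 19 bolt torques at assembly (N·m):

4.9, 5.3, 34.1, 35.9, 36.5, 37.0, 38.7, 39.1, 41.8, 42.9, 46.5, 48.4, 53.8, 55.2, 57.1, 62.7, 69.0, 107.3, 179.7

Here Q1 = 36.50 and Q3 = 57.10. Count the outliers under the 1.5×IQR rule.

4

IQR = 20.60; fences at 36.50 − 30.90 = 5.60 and 57.10 + 30.90 = 88.00.
Outside the cutoffs: 4.9, 5.3, 107.3, 179.7.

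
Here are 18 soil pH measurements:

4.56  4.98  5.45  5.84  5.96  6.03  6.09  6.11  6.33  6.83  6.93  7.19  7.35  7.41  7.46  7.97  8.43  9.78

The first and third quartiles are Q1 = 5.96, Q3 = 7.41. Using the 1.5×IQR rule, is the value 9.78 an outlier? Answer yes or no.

IQR = Q3 − Q1 = 7.41 − 5.96 = 1.45.
Lower fence = Q1 − 1.5·IQR = 5.96 − 2.175 = 3.785.
Upper fence = Q3 + 1.5·IQR = 7.41 + 2.175 = 9.585.
9.78 lies above the upper fence.

yes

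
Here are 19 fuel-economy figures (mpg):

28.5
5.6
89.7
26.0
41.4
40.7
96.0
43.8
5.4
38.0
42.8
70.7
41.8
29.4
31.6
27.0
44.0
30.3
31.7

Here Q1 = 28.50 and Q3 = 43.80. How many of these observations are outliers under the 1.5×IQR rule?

4

IQR = 15.30; fences at 28.50 − 22.95 = 5.55 and 43.80 + 22.95 = 66.75.
Outside the cutoffs: 5.4, 70.7, 89.7, 96.0.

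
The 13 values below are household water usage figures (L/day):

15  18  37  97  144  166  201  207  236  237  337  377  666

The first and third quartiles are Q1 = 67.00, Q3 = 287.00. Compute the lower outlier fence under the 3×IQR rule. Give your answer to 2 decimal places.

-593.00

IQR = Q3 − Q1 = 287.00 − 67.00 = 220.00.
Lower fence = Q1 − 3·IQR = 67.00 − 660.00 = -593.00.
Upper fence = Q3 + 3·IQR = 287.00 + 660.00 = 947.00.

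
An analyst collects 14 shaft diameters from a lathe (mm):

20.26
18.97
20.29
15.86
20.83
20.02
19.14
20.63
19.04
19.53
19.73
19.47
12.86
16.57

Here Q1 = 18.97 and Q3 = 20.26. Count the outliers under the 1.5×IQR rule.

3

IQR = 1.29; fences at 18.97 − 1.935 = 17.035 and 20.26 + 1.935 = 22.195.
Outside the cutoffs: 12.86, 15.86, 16.57.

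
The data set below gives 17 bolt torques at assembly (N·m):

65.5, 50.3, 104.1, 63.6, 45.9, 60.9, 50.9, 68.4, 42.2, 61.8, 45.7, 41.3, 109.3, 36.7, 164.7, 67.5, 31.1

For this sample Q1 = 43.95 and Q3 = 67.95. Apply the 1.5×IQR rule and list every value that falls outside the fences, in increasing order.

104.1, 109.3, 164.7

IQR = Q3 − Q1 = 67.95 − 43.95 = 24.00.
Lower fence = Q1 − 1.5·IQR = 43.95 − 36.00 = 7.95.
Upper fence = Q3 + 1.5·IQR = 67.95 + 36.00 = 103.95.
104.1 > 103.95 → outlier.
109.3 > 103.95 → outlier.
164.7 > 103.95 → outlier.
All remaining values lie within [7.95, 103.95].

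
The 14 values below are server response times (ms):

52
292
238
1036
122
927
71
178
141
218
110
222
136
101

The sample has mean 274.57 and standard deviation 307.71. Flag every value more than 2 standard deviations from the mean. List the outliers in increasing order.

927, 1036

Cutoffs at x̄ ± 2s: 274.57 ± 2·307.71 = [-340.85, 889.99].
927: z = 2.12, |z| > 2 → outlier.
1036: z = 2.47, |z| > 2 → outlier.
Every other value lies within [-340.85, 889.99].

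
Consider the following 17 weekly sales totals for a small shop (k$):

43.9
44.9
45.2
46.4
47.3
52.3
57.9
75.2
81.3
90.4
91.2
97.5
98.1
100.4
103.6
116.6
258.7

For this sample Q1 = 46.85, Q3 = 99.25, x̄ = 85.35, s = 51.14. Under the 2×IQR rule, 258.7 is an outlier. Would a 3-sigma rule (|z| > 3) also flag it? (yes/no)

yes

z = (258.7 − 85.35) / 51.14 = 3.39.
|z| = 3.39 > 3.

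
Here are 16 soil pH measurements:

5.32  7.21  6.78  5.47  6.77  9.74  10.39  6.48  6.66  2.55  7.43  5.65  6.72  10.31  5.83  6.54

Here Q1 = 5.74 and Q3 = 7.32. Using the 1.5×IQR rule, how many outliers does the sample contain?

IQR = 1.58; fences at 5.74 − 2.37 = 3.37 and 7.32 + 2.37 = 9.69.
Outside the cutoffs: 2.55, 9.74, 10.31, 10.39.

4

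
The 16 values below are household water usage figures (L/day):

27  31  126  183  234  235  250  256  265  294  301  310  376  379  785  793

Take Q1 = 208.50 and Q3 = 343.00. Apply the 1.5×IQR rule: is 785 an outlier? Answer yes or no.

IQR = Q3 − Q1 = 343.00 − 208.50 = 134.50.
Lower fence = Q1 − 1.5·IQR = 208.50 − 201.75 = 6.75.
Upper fence = Q3 + 1.5·IQR = 343.00 + 201.75 = 544.75.
785 lies above the upper fence.

yes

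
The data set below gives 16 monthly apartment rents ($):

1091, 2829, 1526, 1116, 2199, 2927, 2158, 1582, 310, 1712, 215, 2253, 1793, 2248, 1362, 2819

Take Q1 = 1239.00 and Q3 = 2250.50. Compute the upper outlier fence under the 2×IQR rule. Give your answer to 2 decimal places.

IQR = Q3 − Q1 = 2250.50 − 1239.00 = 1011.50.
Lower fence = Q1 − 2·IQR = 1239.00 − 2023.00 = -784.00.
Upper fence = Q3 + 2·IQR = 2250.50 + 2023.00 = 4273.50.

4273.50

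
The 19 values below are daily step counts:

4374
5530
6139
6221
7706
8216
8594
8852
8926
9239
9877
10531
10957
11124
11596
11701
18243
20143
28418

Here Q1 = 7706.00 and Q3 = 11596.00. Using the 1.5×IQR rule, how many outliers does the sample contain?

IQR = 3890.00; fences at 7706.00 − 5835.00 = 1871.00 and 11596.00 + 5835.00 = 17431.00.
Outside the cutoffs: 18243, 20143, 28418.

3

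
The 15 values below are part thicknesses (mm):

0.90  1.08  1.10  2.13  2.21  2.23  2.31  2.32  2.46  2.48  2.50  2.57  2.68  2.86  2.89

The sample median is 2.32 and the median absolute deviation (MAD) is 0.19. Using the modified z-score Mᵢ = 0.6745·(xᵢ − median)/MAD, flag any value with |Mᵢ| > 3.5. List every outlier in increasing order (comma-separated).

|Mᵢ| > 3.5 ⇔ |xᵢ − 2.32| > 3.5·0.19/0.6745 = 0.99.
So outliers lie outside [1.33, 3.31].
0.90: M = -5.04 → outlier.
1.08: M = -4.40 → outlier.
1.10: M = -4.33 → outlier.

0.90, 1.08, 1.10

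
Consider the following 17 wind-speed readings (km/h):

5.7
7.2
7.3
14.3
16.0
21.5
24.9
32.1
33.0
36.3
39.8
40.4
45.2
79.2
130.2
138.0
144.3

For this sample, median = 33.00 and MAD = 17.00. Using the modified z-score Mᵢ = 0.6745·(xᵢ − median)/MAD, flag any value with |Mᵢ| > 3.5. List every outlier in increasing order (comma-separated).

|Mᵢ| > 3.5 ⇔ |xᵢ − 33.00| > 3.5·17.00/0.6745 = 88.21.
So outliers lie outside [-55.21, 121.21].
130.2: M = 3.86 → outlier.
138.0: M = 4.17 → outlier.
144.3: M = 4.42 → outlier.

130.2, 138.0, 144.3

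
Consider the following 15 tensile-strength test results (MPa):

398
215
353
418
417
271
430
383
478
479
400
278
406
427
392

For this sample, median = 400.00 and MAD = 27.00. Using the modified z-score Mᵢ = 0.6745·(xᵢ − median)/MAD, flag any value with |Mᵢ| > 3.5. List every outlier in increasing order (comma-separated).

|Mᵢ| > 3.5 ⇔ |xᵢ − 400.00| > 3.5·27.00/0.6745 = 140.10.
So outliers lie outside [259.90, 540.10].
215: M = -4.62 → outlier.

215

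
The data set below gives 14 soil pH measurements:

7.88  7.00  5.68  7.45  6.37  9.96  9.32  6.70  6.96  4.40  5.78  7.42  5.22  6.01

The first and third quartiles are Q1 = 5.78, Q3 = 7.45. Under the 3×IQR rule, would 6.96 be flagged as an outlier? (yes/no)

no

IQR = Q3 − Q1 = 7.45 − 5.78 = 1.67.
Lower fence = Q1 − 3·IQR = 5.78 − 5.01 = 0.77.
Upper fence = Q3 + 3·IQR = 7.45 + 5.01 = 12.46.
6.96 lies within [0.77, 12.46].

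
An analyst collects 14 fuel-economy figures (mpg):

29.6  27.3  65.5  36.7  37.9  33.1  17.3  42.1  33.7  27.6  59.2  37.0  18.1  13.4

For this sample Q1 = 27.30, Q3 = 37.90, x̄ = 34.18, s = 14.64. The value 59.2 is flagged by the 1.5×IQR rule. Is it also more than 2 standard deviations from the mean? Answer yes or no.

no

z = (59.2 − 34.18) / 14.64 = 1.71.
|z| = 1.71 ≤ 2.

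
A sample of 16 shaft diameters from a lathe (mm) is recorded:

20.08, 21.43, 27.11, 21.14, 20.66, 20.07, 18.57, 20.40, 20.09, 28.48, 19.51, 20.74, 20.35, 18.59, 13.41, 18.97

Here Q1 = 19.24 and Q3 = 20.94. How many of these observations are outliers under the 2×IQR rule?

IQR = 1.70; fences at 19.24 − 3.40 = 15.84 and 20.94 + 3.40 = 24.34.
Outside the cutoffs: 13.41, 27.11, 28.48.

3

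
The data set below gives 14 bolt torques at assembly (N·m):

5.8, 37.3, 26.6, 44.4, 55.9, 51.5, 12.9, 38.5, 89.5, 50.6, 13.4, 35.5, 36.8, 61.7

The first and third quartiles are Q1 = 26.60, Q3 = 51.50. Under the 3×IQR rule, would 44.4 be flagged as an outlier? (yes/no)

no

IQR = Q3 − Q1 = 51.50 − 26.60 = 24.90.
Lower fence = Q1 − 3·IQR = 26.60 − 74.70 = -48.10.
Upper fence = Q3 + 3·IQR = 51.50 + 74.70 = 126.20.
44.4 lies within [-48.10, 126.20].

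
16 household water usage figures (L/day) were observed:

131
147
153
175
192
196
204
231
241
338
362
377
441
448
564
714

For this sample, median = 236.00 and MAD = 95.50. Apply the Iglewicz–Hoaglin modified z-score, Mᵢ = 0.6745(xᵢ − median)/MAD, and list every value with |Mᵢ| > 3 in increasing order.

714

|Mᵢ| > 3 ⇔ |xᵢ − 236.00| > 3·95.50/0.6745 = 424.76.
So outliers lie outside [-188.76, 660.76].
714: M = 3.38 → outlier.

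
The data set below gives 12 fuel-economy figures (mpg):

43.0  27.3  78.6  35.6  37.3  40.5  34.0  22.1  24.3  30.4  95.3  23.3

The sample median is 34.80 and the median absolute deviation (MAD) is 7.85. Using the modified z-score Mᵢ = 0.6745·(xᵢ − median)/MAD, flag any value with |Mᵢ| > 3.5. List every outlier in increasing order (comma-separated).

78.6, 95.3

|Mᵢ| > 3.5 ⇔ |xᵢ − 34.80| > 3.5·7.85/0.6745 = 40.73.
So outliers lie outside [-5.93, 75.53].
78.6: M = 3.76 → outlier.
95.3: M = 5.20 → outlier.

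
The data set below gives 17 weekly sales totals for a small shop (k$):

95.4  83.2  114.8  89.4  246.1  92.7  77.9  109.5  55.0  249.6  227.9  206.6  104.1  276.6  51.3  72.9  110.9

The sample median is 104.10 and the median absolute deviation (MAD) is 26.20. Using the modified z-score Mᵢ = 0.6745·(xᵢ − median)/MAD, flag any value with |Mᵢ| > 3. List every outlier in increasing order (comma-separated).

|Mᵢ| > 3 ⇔ |xᵢ − 104.10| > 3·26.20/0.6745 = 116.53.
So outliers lie outside [-12.43, 220.63].
227.9: M = 3.19 → outlier.
246.1: M = 3.66 → outlier.
249.6: M = 3.75 → outlier.
276.6: M = 4.44 → outlier.

227.9, 246.1, 249.6, 276.6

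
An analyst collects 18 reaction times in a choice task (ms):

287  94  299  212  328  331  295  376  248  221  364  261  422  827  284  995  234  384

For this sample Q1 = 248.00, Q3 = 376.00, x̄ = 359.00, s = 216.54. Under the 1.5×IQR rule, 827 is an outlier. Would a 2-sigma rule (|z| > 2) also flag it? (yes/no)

z = (827 − 359.00) / 216.54 = 2.16.
|z| = 2.16 > 2.

yes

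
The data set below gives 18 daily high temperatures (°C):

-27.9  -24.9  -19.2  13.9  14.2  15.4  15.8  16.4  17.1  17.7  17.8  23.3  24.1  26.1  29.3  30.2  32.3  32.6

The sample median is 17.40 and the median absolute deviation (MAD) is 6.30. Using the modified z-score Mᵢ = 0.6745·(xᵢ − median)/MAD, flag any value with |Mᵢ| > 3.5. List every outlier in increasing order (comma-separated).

-27.9, -24.9, -19.2

|Mᵢ| > 3.5 ⇔ |xᵢ − 17.40| > 3.5·6.30/0.6745 = 32.69.
So outliers lie outside [-15.29, 50.09].
-27.9: M = -4.85 → outlier.
-24.9: M = -4.53 → outlier.
-19.2: M = -3.92 → outlier.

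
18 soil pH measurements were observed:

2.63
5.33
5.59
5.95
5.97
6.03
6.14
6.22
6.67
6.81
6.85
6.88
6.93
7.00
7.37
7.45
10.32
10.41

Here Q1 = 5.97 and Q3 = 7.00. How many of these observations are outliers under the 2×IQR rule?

3

IQR = 1.03; fences at 5.97 − 2.06 = 3.91 and 7.00 + 2.06 = 9.06.
Outside the cutoffs: 2.63, 10.32, 10.41.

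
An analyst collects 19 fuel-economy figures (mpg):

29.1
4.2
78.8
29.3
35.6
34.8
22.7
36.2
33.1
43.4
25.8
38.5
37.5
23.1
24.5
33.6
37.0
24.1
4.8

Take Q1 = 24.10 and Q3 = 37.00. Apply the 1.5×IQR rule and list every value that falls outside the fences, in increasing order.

4.2, 78.8

IQR = Q3 − Q1 = 37.00 − 24.10 = 12.90.
Lower fence = Q1 − 1.5·IQR = 24.10 − 19.35 = 4.75.
Upper fence = Q3 + 1.5·IQR = 37.00 + 19.35 = 56.35.
4.2 < 4.75 → outlier.
78.8 > 56.35 → outlier.
All remaining values lie within [4.75, 56.35].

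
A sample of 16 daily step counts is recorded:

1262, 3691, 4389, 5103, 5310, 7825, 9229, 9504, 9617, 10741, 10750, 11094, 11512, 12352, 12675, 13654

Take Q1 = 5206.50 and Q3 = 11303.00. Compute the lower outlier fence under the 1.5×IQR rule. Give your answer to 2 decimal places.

-3938.25

IQR = Q3 − Q1 = 11303.00 − 5206.50 = 6096.50.
Lower fence = Q1 − 1.5·IQR = 5206.50 − 9144.75 = -3938.25.
Upper fence = Q3 + 1.5·IQR = 11303.00 + 9144.75 = 20447.75.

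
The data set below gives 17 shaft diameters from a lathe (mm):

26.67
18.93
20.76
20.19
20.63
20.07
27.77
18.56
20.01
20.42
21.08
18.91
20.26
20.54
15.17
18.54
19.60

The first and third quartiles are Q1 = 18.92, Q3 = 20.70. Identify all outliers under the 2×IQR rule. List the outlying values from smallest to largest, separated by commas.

IQR = Q3 − Q1 = 20.70 − 18.92 = 1.78.
Lower fence = Q1 − 2·IQR = 18.92 − 3.56 = 15.36.
Upper fence = Q3 + 2·IQR = 20.70 + 3.56 = 24.26.
15.17 < 15.36 → outlier.
26.67 > 24.26 → outlier.
27.77 > 24.26 → outlier.
All remaining values lie within [15.36, 24.26].

15.17, 26.67, 27.77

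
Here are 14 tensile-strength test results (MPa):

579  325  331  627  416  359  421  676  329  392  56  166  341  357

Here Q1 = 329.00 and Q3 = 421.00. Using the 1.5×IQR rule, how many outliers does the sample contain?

IQR = 92.00; fences at 329.00 − 138.00 = 191.00 and 421.00 + 138.00 = 559.00.
Outside the cutoffs: 56, 166, 579, 627, 676.

5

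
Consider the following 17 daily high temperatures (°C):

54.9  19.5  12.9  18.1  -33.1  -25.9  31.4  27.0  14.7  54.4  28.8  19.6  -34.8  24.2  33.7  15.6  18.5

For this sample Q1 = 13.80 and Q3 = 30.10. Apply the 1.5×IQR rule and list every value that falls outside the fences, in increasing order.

-34.8, -33.1, -25.9, 54.9

IQR = Q3 − Q1 = 30.10 − 13.80 = 16.30.
Lower fence = Q1 − 1.5·IQR = 13.80 − 24.45 = -10.65.
Upper fence = Q3 + 1.5·IQR = 30.10 + 24.45 = 54.55.
-34.8 < -10.65 → outlier.
-33.1 < -10.65 → outlier.
-25.9 < -10.65 → outlier.
54.9 > 54.55 → outlier.
All remaining values lie within [-10.65, 54.55].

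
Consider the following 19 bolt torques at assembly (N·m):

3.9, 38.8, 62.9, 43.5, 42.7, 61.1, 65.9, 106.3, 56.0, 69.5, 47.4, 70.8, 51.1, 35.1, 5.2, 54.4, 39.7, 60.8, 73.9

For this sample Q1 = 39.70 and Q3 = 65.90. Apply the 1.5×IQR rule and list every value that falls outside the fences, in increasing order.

106.3

IQR = Q3 − Q1 = 65.90 − 39.70 = 26.20.
Lower fence = Q1 − 1.5·IQR = 39.70 − 39.30 = 0.40.
Upper fence = Q3 + 1.5·IQR = 65.90 + 39.30 = 105.20.
106.3 > 105.20 → outlier.
All remaining values lie within [0.40, 105.20].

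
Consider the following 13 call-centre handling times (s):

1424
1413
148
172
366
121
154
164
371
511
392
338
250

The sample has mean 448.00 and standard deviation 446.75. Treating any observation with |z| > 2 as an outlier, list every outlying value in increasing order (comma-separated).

1413, 1424

Cutoffs at x̄ ± 2s: 448.00 ± 2·446.75 = [-445.50, 1341.50].
1413: z = 2.16, |z| > 2 → outlier.
1424: z = 2.18, |z| > 2 → outlier.
Every other value lies within [-445.50, 1341.50].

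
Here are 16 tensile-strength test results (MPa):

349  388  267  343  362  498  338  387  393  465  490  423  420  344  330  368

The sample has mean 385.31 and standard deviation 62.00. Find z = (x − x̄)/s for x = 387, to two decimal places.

0.03

z = (387 − 385.31) / 62.00 = 0.03.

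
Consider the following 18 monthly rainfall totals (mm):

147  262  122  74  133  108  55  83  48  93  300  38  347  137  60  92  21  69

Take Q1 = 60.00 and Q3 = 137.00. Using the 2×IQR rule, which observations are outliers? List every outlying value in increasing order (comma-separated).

IQR = Q3 − Q1 = 137.00 − 60.00 = 77.00.
Lower fence = Q1 − 2·IQR = 60.00 − 154.00 = -94.00.
Upper fence = Q3 + 2·IQR = 137.00 + 154.00 = 291.00.
300 > 291.00 → outlier.
347 > 291.00 → outlier.
All remaining values lie within [-94.00, 291.00].

300, 347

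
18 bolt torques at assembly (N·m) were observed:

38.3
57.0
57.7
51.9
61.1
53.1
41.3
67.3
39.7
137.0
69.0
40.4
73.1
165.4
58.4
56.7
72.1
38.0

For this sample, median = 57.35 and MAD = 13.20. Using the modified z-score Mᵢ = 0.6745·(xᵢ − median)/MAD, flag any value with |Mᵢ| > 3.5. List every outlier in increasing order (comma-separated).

|Mᵢ| > 3.5 ⇔ |xᵢ − 57.35| > 3.5·13.20/0.6745 = 68.50.
So outliers lie outside [-11.15, 125.85].
137.0: M = 4.07 → outlier.
165.4: M = 5.52 → outlier.

137.0, 165.4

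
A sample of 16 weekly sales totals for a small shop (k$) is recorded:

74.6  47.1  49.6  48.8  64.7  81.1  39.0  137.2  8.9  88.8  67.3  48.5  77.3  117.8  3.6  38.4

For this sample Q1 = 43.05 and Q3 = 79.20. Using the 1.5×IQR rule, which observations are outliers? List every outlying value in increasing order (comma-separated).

137.2

IQR = Q3 − Q1 = 79.20 − 43.05 = 36.15.
Lower fence = Q1 − 1.5·IQR = 43.05 − 54.225 = -11.175.
Upper fence = Q3 + 1.5·IQR = 79.20 + 54.225 = 133.425.
137.2 > 133.425 → outlier.
All remaining values lie within [-11.175, 133.425].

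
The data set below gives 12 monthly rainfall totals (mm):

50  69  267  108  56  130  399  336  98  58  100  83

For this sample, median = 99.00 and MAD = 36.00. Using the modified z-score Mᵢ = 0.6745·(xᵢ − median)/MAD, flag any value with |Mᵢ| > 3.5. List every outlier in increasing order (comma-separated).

|Mᵢ| > 3.5 ⇔ |xᵢ − 99.00| > 3.5·36.00/0.6745 = 186.81.
So outliers lie outside [-87.81, 285.81].
336: M = 4.44 → outlier.
399: M = 5.62 → outlier.

336, 399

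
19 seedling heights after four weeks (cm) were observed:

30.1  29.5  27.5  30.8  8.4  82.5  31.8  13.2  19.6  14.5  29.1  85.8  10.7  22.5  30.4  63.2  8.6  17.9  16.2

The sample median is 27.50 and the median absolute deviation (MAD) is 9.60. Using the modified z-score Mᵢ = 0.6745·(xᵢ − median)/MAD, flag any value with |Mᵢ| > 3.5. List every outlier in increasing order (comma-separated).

|Mᵢ| > 3.5 ⇔ |xᵢ − 27.50| > 3.5·9.60/0.6745 = 49.81.
So outliers lie outside [-22.31, 77.31].
82.5: M = 3.86 → outlier.
85.8: M = 4.10 → outlier.

82.5, 85.8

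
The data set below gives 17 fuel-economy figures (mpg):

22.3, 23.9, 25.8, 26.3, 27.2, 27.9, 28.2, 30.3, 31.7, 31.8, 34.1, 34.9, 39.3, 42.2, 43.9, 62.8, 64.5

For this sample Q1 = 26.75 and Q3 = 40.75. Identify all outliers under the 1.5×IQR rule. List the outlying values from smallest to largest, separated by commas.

IQR = Q3 − Q1 = 40.75 − 26.75 = 14.00.
Lower fence = Q1 − 1.5·IQR = 26.75 − 21.00 = 5.75.
Upper fence = Q3 + 1.5·IQR = 40.75 + 21.00 = 61.75.
62.8 > 61.75 → outlier.
64.5 > 61.75 → outlier.
All remaining values lie within [5.75, 61.75].

62.8, 64.5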